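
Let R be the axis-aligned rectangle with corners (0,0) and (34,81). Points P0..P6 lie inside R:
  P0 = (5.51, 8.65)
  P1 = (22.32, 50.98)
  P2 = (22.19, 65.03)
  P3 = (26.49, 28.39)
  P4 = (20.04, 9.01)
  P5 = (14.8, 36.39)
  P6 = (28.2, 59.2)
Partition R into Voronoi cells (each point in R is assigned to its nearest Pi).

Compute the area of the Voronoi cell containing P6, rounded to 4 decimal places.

Area of P6's cell: 143.0800

1. box [0,34]×[0,81]: [(0, 0) (34, 0) (34, 81) (0, 81)]
2. ⊥bis P6·P0 via (16.855,33.925): [(0, 41.4906) (34, 26.2293) (34, 81) (0, 81)]  |A|=1602.7629
3. ⊥bis P6·P1 via (25.26,55.09): [(0, 73.1592) (34, 48.838) (34, 81) (0, 81)]  |A|=680.0472
4. ⊥bis P6·P2 via (25.195,62.115): [(21.1986, 57.9952) (34, 48.838) (34, 71.1919)]  |A|=143.08
5. ⊥bis P6·P3 via (27.345,43.795): [(21.1986, 57.9952) (34, 48.838) (34, 71.1919)]  |A|=143.08
6. ⊥bis P6·P4 via (24.12,34.105): [(21.1986, 57.9952) (34, 48.838) (34, 71.1919)]  |A|=143.08
7. ⊥bis P6·P5 via (21.5,47.795): [(21.1986, 57.9952) (34, 48.838) (34, 71.1919)]  |A|=143.08
8. canonical 3-gon: [(21.1986, 57.9952) (34, 48.838) (34, 71.1919)]
9. shoelace: 143.08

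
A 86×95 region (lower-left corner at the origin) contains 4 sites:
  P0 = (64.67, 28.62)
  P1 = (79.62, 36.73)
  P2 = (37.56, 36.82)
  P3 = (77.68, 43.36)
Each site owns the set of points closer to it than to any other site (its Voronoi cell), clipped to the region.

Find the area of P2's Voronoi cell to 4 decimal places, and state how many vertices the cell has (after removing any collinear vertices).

Area of P2's cell: 4794.0306 (5 vertices)

1. box [0,86]×[0,95]: [(0, 0) (86, 0) (86, 95) (0, 95)]
2. ⊥bis P2·P0 via (51.115,32.72): [(0, 0) (41.2181, 0) (69.9529, 95) (0, 95)]  |A|=5280.6251
3. ⊥bis P2·P1 via (58.59,36.775): [(0, 0) (41.2181, 0) (58.6345, 57.5803) (58.7146, 95) (0, 95)]  |A|=5070.3574
4. ⊥bis P2·P3 via (57.62,40.09): [(0, 0) (41.2181, 0) (56.1226, 49.2757) (48.6691, 95) (0, 95)]  |A|=4794.0306
5. canonical 5-gon: [(0, 0) (41.2181, 0) (56.1226, 49.2757) (48.6691, 95) (0, 95)]
6. shoelace: 4794.0306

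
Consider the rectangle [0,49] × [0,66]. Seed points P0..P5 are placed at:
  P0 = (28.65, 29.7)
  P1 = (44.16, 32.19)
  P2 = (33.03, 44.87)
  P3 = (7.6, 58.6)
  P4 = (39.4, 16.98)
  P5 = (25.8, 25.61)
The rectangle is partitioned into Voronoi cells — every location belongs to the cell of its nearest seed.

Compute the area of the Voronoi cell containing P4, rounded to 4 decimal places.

Area of P4's cell: 539.3894

1. box [0,49]×[0,66]: [(0, 0) (49, 0) (49, 66) (0, 66)]
2. ⊥bis P4·P0 via (34.025,23.34): [(6.4078, 0) (49, 0) (49, 35.9958)]  |A|=766.5691
3. ⊥bis P4·P1 via (41.78,24.585): [(37.1957, 26.0197) (6.4078, 0) (49, 0) (49, 22.3255)]  |A|=685.8853
4. ⊥bis P4·P2 via (36.215,30.925): [(37.1957, 26.0197) (6.4078, 0) (49, 0) (49, 22.3255)]  |A|=685.8853
5. ⊥bis P4·P3 via (23.5,37.79): [(37.1957, 26.0197) (6.4078, 0) (49, 0) (49, 22.3255)]  |A|=685.8853
6. ⊥bis P4·P5 via (32.6,21.295): [(37.1957, 26.0197) (33.7504, 23.1079) (19.0871, 0) (49, 0) (49, 22.3255)]  |A|=539.3894
7. canonical 5-gon: [(37.1957, 26.0197) (33.7504, 23.1079) (19.0871, 0) (49, 0) (49, 22.3255)]
8. shoelace: 539.3894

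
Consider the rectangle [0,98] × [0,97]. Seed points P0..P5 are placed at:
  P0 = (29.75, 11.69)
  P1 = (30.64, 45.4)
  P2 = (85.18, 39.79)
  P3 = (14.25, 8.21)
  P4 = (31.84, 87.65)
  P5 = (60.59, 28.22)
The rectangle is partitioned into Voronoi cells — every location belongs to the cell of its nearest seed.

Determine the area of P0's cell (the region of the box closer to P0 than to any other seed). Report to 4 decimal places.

1. box [0,98]×[0,97]: [(0, 0) (98, 0) (98, 97) (0, 97)]
2. ⊥bis P0·P1 via (30.195,28.545): [(0, 29.3422) (0, 0) (98, 0) (98, 26.7548)]  |A|=2748.7546
3. ⊥bis P0·P2 via (57.465,25.74): [(56.3937, 27.8533) (0, 29.3422) (0, 0) (70.5138, 0)]  |A|=1809.3782
4. ⊥bis P0·P3 via (22,9.95): [(56.3937, 27.8533) (17.7514, 28.8735) (24.2339, 0) (70.5138, 0)]  |A|=1199.0866
5. ⊥bis P0·P4 via (30.795,49.67): [(56.3937, 27.8533) (17.7514, 28.8735) (24.2339, 0) (70.5138, 0)]  |A|=1199.0866
6. ⊥bis P0·P5 via (45.17,19.955): [(40.7147, 28.2673) (17.7514, 28.8735) (24.2339, 0) (55.8657, 0)]  |A|=776.6232
7. canonical 4-gon: [(40.7147, 28.2673) (17.7514, 28.8735) (24.2339, 0) (55.8657, 0)]
8. shoelace: 776.6232

Area of P0's cell: 776.6232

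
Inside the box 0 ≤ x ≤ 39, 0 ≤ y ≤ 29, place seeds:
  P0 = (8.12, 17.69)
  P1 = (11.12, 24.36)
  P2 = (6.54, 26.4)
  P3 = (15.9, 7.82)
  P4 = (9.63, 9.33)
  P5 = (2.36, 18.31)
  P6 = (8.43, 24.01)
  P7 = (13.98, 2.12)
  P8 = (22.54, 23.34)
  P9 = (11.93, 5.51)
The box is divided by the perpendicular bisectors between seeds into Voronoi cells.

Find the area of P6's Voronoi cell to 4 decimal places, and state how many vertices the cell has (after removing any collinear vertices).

1. box [0,39]×[0,29]: [(0, 0) (39, 0) (39, 29) (0, 29)]
2. ⊥bis P6·P0 via (8.275,20.85): [(0, 21.2559) (39, 19.3429) (39, 29) (0, 29)]  |A|=339.3231
3. ⊥bis P6·P1 via (9.775,24.185): [(0, 21.2559) (10.2213, 20.7545) (9.1485, 29) (0, 29)]  |A|=77.2945
4. ⊥bis P6·P2 via (7.485,25.205): [(2.3457, 21.1408) (10.2213, 20.7545) (9.441, 26.7518)]  |A|=23.4656
5. ⊥bis P6·P3 via (12.165,15.915): [(2.3457, 21.1408) (10.2213, 20.7545) (9.441, 26.7518)]  |A|=23.4656
6. ⊥bis P6·P4 via (9.03,16.67): [(2.3457, 21.1408) (10.2213, 20.7545) (9.441, 26.7518)]  |A|=23.4656
7. ⊥bis P6·P5 via (5.395,21.16): [(4.1059, 22.5328) (5.5611, 20.9831) (10.2213, 20.7545) (9.441, 26.7518)]  |A|=21.0889
8. ⊥bis P6·P7 via (11.205,13.065): [(4.1059, 22.5328) (5.5611, 20.9831) (10.2213, 20.7545) (9.441, 26.7518)]  |A|=21.0889
9. ⊥bis P6·P8 via (15.485,23.675): [(4.1059, 22.5328) (5.5611, 20.9831) (10.2213, 20.7545) (9.441, 26.7518)]  |A|=21.0889
10. ⊥bis P6·P9 via (10.18,14.76): [(4.1059, 22.5328) (5.5611, 20.9831) (10.2213, 20.7545) (9.441, 26.7518)]  |A|=21.0889
11. canonical 4-gon: [(4.1059, 22.5328) (5.5611, 20.9831) (10.2213, 20.7545) (9.441, 26.7518)]
12. shoelace: 21.0889

Area of P6's cell: 21.0889 (4 vertices)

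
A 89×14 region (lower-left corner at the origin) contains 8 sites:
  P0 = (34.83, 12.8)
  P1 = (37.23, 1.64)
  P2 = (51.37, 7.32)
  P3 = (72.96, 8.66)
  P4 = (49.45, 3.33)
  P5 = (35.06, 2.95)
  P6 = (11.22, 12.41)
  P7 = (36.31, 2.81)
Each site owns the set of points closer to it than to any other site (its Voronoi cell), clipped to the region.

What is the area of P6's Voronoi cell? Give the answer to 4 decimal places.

Area of P6's cell: 311.7136

1. box [0,89]×[0,14]: [(0, 0) (89, 0) (89, 14) (0, 14)]
2. ⊥bis P6·P0 via (23.025,12.605): [(0, 0) (23.2332, 0) (23.002, 14) (0, 14)]  |A|=323.6462
3. ⊥bis P6·P1 via (24.225,7.025): [(0, 0) (21.3161, 0) (23.1597, 4.4522) (23.002, 14) (0, 14)]  |A|=319.3786
4. ⊥bis P6·P2 via (31.295,9.865): [(0, 0) (21.3161, 0) (23.1597, 4.4522) (23.002, 14) (0, 14)]  |A|=319.3786
5. ⊥bis P6·P3 via (42.09,10.535): [(0, 0) (21.3161, 0) (23.1597, 4.4522) (23.002, 14) (0, 14)]  |A|=319.3786
6. ⊥bis P6·P4 via (30.335,7.87): [(0, 0) (21.3161, 0) (23.1597, 4.4522) (23.002, 14) (0, 14)]  |A|=319.3786
7. ⊥bis P6·P5 via (23.14,7.68): [(0, 0) (20.0925, 0) (23.1077, 7.5986) (23.002, 14) (0, 14)]  |A|=311.7136
8. ⊥bis P6·P7 via (23.765,7.61): [(0, 0) (20.0925, 0) (23.1077, 7.5986) (23.002, 14) (0, 14)]  |A|=311.7136
9. canonical 5-gon: [(0, 0) (20.0925, 0) (23.1077, 7.5986) (23.002, 14) (0, 14)]
10. shoelace: 311.7136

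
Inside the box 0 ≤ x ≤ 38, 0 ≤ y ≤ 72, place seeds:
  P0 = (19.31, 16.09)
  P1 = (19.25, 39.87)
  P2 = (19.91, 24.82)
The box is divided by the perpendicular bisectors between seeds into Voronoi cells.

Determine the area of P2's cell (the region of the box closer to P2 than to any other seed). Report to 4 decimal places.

1. box [0,38]×[0,72]: [(0, 0) (38, 0) (38, 72) (0, 72)]
2. ⊥bis P2·P0 via (19.61,20.455): [(0, 21.8028) (38, 19.1911) (38, 72) (0, 72)]  |A|=1957.1169
3. ⊥bis P2·P1 via (19.58,32.345): [(0, 31.4863) (0, 21.8028) (38, 19.1911) (38, 33.1528)]  |A|=449.2603
4. canonical 4-gon: [(0, 31.4863) (0, 21.8028) (38, 19.1911) (38, 33.1528)]
5. shoelace: 449.2603

Area of P2's cell: 449.2603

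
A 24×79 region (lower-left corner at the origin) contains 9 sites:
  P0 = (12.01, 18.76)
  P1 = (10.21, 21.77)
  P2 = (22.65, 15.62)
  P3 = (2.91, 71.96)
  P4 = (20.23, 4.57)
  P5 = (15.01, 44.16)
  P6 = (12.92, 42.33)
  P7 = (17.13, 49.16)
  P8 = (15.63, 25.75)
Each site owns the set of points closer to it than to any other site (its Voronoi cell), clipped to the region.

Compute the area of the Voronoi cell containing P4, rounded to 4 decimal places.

1. box [0,24]×[0,79]: [(0, 0) (24, 0) (24, 79) (0, 79)]
2. ⊥bis P4·P0 via (16.12,11.665): [(0, 2.327) (0, 0) (24, 0) (24, 16.2297)]  |A|=222.6807
3. ⊥bis P4·P1 via (15.22,13.17): [(0, 2.327) (0, 0) (24, 0) (24, 16.2297)]  |A|=222.6807
4. ⊥bis P4·P2 via (21.44,10.095): [(15.6128, 11.3712) (0, 2.327) (0, 0) (24, 0) (24, 9.5343)]  |A|=194.6029
5. ⊥bis P4·P3 via (11.57,38.265): [(15.6128, 11.3712) (0, 2.327) (0, 0) (24, 0) (24, 9.5343)]  |A|=194.6029
6. ⊥bis P4·P5 via (17.62,24.365): [(15.6128, 11.3712) (0, 2.327) (0, 0) (24, 0) (24, 9.5343)]  |A|=194.6029
7. ⊥bis P4·P6 via (16.575,23.45): [(15.6128, 11.3712) (0, 2.327) (0, 0) (24, 0) (24, 9.5343)]  |A|=194.6029
8. ⊥bis P4·P7 via (18.68,26.865): [(15.6128, 11.3712) (0, 2.327) (0, 0) (24, 0) (24, 9.5343)]  |A|=194.6029
9. ⊥bis P4·P8 via (17.93,15.16): [(15.6128, 11.3712) (0, 2.327) (0, 0) (24, 0) (24, 9.5343)]  |A|=194.6029
10. canonical 5-gon: [(15.6128, 11.3712) (0, 2.327) (0, 0) (24, 0) (24, 9.5343)]
11. shoelace: 194.6029

Area of P4's cell: 194.6029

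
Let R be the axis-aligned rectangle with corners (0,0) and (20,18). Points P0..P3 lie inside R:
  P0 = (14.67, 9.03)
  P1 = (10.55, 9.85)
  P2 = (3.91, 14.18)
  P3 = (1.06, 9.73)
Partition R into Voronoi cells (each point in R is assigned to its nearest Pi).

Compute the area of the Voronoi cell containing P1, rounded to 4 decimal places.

Area of P1's cell: 98.5428

1. box [0,20]×[0,18]: [(0, 0) (20, 0) (20, 18) (0, 18)]
2. ⊥bis P1·P0 via (12.61,9.44): [(0, 0) (10.7312, 0) (14.3137, 18) (0, 18)]  |A|=225.4037
3. ⊥bis P1·P2 via (7.23,12.015): [(0, 0.9279) (0, 0) (10.7312, 0) (14.3137, 18) (11.1329, 18)]  |A|=130.3729
4. ⊥bis P1·P3 via (5.805,9.79): [(5.8045, 9.829) (5.9288, 0) (10.7312, 0) (14.3137, 18) (11.1329, 18)]  |A|=98.5428
5. canonical 5-gon: [(5.8045, 9.829) (5.9288, 0) (10.7312, 0) (14.3137, 18) (11.1329, 18)]
6. shoelace: 98.5428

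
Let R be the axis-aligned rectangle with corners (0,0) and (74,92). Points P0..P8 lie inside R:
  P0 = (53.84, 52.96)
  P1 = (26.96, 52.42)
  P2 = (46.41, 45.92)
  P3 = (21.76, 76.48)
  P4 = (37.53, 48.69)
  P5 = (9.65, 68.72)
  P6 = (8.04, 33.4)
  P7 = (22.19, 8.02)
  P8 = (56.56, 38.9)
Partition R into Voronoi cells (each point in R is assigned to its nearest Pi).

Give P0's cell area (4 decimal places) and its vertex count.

1. box [0,74]×[0,92]: [(0, 0) (74, 0) (74, 92) (0, 92)]
2. ⊥bis P0·P1 via (40.4,52.69): [(41.4585, 0) (74, 0) (74, 92) (39.6103, 92)]  |A|=3078.8354
3. ⊥bis P0·P2 via (50.125,49.44): [(40.256, 59.8557) (74, 24.2424) (74, 92) (39.6103, 92)]  |A|=1695.9221
4. ⊥bis P0·P3 via (37.8,64.72): [(40.0954, 67.8508) (40.256, 59.8557) (74, 24.2424) (74, 92) (57.8008, 92)]  |A|=1476.2793
5. ⊥bis P0·P4 via (45.685,50.825): [(40.9297, 68.9887) (44.4908, 55.3863) (74, 24.2424) (74, 92) (57.8008, 92)]  |A|=1452.0092
6. ⊥bis P0·P5 via (31.745,60.84): [(40.9297, 68.9887) (44.4908, 55.3863) (74, 24.2424) (74, 92) (57.8008, 92)]  |A|=1452.0092
7. ⊥bis P0·P6 via (30.94,43.18): [(40.9297, 68.9887) (44.4908, 55.3863) (74, 24.2424) (74, 92) (57.8008, 92)]  |A|=1452.0092
8. ⊥bis P0·P7 via (38.015,30.49): [(40.9297, 68.9887) (44.4908, 55.3863) (74, 24.2424) (74, 92) (57.8008, 92)]  |A|=1452.0092
9. ⊥bis P0·P8 via (55.2,45.93): [(40.9297, 68.9887) (44.4908, 55.3863) (53.7217, 45.644) (74, 49.567) (74, 92) (57.8008, 92)]  |A|=1195.2396
10. canonical 6-gon: [(40.9297, 68.9887) (44.4908, 55.3863) (53.7217, 45.644) (74, 49.567) (74, 92) (57.8008, 92)]
11. shoelace: 1195.2396

Area of P0's cell: 1195.2396 (6 vertices)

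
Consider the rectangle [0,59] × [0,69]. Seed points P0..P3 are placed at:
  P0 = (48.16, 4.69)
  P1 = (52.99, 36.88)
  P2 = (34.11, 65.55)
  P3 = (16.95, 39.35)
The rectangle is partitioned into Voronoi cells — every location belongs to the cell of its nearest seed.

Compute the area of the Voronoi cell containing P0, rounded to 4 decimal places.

1. box [0,59]×[0,69]: [(0, 0) (59, 0) (59, 69) (0, 69)]
2. ⊥bis P0·P1 via (50.575,20.785): [(0, 28.3736) (0, 0) (59, 0) (59, 19.5209)]  |A|=1412.8867
3. ⊥bis P0·P2 via (41.135,35.12): [(7.2195, 27.2903) (0, 25.6237) (0, 0) (59, 0) (59, 19.5209)]  |A|=1402.9601
4. ⊥bis P0·P3 via (32.555,22.02): [(33.9532, 23.279) (8.1009, 0) (59, 0) (59, 19.5209)]  |A|=836.9087
5. canonical 4-gon: [(33.9532, 23.279) (8.1009, 0) (59, 0) (59, 19.5209)]
6. shoelace: 836.9087

Area of P0's cell: 836.9087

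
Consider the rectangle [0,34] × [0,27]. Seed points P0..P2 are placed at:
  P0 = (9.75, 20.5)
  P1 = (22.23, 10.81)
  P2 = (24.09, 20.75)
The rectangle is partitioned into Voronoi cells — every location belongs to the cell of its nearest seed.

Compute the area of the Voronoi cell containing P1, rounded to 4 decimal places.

Area of P1's cell: 372.4294

1. box [0,34]×[0,27]: [(0, 0) (34, 0) (34, 27) (0, 27)]
2. ⊥bis P1·P0 via (15.99,15.655): [(3.8348, 0) (34, 0) (34, 27) (24.7987, 27)]  |A|=531.4473
3. ⊥bis P1·P2 via (23.16,15.78): [(16.9843, 16.9356) (3.8348, 0) (34, 0) (34, 13.7516)]  |A|=372.4294
4. canonical 4-gon: [(16.9843, 16.9356) (3.8348, 0) (34, 0) (34, 13.7516)]
5. shoelace: 372.4294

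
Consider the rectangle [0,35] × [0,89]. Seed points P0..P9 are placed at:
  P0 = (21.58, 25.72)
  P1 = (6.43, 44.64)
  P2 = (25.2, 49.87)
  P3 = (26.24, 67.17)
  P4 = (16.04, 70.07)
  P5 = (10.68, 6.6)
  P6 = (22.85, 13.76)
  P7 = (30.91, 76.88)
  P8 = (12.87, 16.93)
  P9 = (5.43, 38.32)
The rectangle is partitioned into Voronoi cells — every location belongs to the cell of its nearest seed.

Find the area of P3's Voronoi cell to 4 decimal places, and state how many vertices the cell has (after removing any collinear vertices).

Area of P3's cell: 199.9003 (4 vertices)

1. box [0,35]×[0,89]: [(0, 0) (35, 0) (35, 89) (0, 89)]
2. ⊥bis P3·P0 via (23.91,46.445): [(0, 49.1331) (35, 45.1982) (35, 89) (0, 89)]  |A|=1464.2025
3. ⊥bis P3·P1 via (16.335,55.905): [(0, 70.2679) (27.5607, 46.0346) (35, 45.1982) (35, 89) (0, 89)]  |A|=1172.9573
4. ⊥bis P3·P2 via (25.72,58.52): [(0, 70.2679) (12.454, 59.3175) (35, 57.9621) (35, 89) (0, 89)]  |A|=985.9788
5. ⊥bis P3·P4 via (21.14,68.62): [(18.3937, 58.9604) (35, 57.9621) (35, 89) (26.9343, 89)]  |A|=378.8578
6. ⊥bis P3·P5 via (18.46,36.885): [(18.3937, 58.9604) (35, 57.9621) (35, 89) (26.9343, 89)]  |A|=378.8578
7. ⊥bis P3·P6 via (24.545,40.465): [(18.3937, 58.9604) (35, 57.9621) (35, 89) (26.9343, 89)]  |A|=378.8578
8. ⊥bis P3·P7 via (28.575,72.025): [(22.886, 74.7611) (18.3937, 58.9604) (35, 57.9621) (35, 68.9349)]  |A|=199.9003
9. ⊥bis P3·P8 via (19.555,42.05): [(22.886, 74.7611) (18.3937, 58.9604) (35, 57.9621) (35, 68.9349)]  |A|=199.9003
10. ⊥bis P3·P9 via (15.835,52.745): [(22.886, 74.7611) (18.3937, 58.9604) (35, 57.9621) (35, 68.9349)]  |A|=199.9003
11. canonical 4-gon: [(22.886, 74.7611) (18.3937, 58.9604) (35, 57.9621) (35, 68.9349)]
12. shoelace: 199.9003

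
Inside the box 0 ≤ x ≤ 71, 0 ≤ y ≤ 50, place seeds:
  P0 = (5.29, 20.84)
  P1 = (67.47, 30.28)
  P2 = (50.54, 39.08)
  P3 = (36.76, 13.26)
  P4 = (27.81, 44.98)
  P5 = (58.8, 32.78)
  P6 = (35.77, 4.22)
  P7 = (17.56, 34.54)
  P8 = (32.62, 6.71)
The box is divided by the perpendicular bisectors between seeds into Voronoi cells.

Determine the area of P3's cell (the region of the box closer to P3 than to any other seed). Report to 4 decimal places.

1. box [0,71]×[0,50]: [(0, 0) (71, 0) (71, 50) (0, 50)]
2. ⊥bis P3·P0 via (21.025,17.05): [(16.9183, 0) (71, 0) (71, 50) (28.9615, 50)]  |A|=2403.0064
3. ⊥bis P3·P1 via (52.115,21.77): [(16.9183, 0) (64.1803, 0) (36.4695, 50) (28.9615, 50)]  |A|=1369.2504
4. ⊥bis P3·P2 via (43.65,26.17): [(25.5486, 35.8306) (16.9183, 0) (64.1803, 0) (52.2077, 21.6028)]  |A|=1049.4977
5. ⊥bis P3·P4 via (32.285,29.12): [(36.1036, 30.1975) (23.3232, 26.5914) (16.9183, 0) (64.1803, 0) (52.2077, 21.6028)]  |A|=994.4691
6. ⊥bis P3·P5 via (47.78,23.02): [(46.1914, 24.8137) (36.1036, 30.1975) (23.3232, 26.5914) (16.9183, 0) (64.1803, 0) (57.5125, 12.0311)]  |A|=974.1927
7. ⊥bis P3·P6 via (36.265,8.74): [(46.1914, 24.8137) (36.1036, 30.1975) (23.3232, 26.5914) (19.4665, 10.5797) (60.8272, 6.0501) (57.5125, 12.0311)]  |A|=606.6602
8. ⊥bis P3·P7 via (27.16,23.9): [(46.1914, 24.8137) (36.1036, 30.1975) (33.246, 29.3912) (21.4296, 18.7297) (19.4665, 10.5797) (60.8272, 6.0501) (57.5125, 12.0311)]  |A|=570.3059
9. ⊥bis P3·P8 via (34.69,9.985): [(46.1914, 24.8137) (36.1036, 30.1975) (33.246, 29.3912) (21.4296, 18.7297) (21.3536, 18.4144) (36.7425, 8.6877) (60.8272, 6.0501) (57.5125, 12.0311)]  |A|=500.8444
10. canonical 8-gon: [(46.1914, 24.8137) (36.1036, 30.1975) (33.246, 29.3912) (21.4296, 18.7297) (21.3536, 18.4144) (36.7425, 8.6877) (60.8272, 6.0501) (57.5125, 12.0311)]
11. shoelace: 500.8444

Area of P3's cell: 500.8444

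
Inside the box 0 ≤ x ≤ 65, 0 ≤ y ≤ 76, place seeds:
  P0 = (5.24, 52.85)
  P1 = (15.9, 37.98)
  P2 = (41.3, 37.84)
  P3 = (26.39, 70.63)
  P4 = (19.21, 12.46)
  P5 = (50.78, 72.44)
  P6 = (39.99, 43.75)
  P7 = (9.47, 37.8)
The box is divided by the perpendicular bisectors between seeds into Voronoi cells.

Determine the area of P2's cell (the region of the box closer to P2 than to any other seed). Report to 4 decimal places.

1. box [0,65]×[0,76]: [(0, 0) (65, 0) (65, 76) (0, 76)]
2. ⊥bis P2·P0 via (23.27,45.345): [(4.3951, 0) (65, 0) (65, 76) (36.0302, 76)]  |A|=3403.8395
3. ⊥bis P2·P1 via (28.6,37.91): [(28.7131, 58.4214) (28.391, 0) (65, 0) (65, 76) (36.0302, 76)]  |A|=2702.9016
4. ⊥bis P2·P3 via (33.845,54.235): [(28.677, 51.8851) (28.391, 0) (65, 0) (65, 68.4015)]  |A|=2192.0026
5. ⊥bis P2·P4 via (30.255,25.15): [(28.677, 51.8851) (28.5379, 26.6445) (59.1507, 0) (65, 0) (65, 68.4015)]  |A|=1782.2141
6. ⊥bis P2·P5 via (46.04,55.14): [(39.6722, 56.8847) (28.677, 51.8851) (28.5379, 26.6445) (59.1507, 0) (65, 0) (65, 49.9452)]  |A|=1548.4846
7. ⊥bis P2·P6 via (40.645,40.795): [(28.6012, 38.1254) (28.5379, 26.6445) (59.1507, 0) (65, 0) (65, 46.1935)]  |A|=1128.7708
8. ⊥bis P2·P7 via (25.385,37.82): [(28.6012, 38.1254) (28.5379, 26.6445) (59.1507, 0) (65, 0) (65, 46.1935)]  |A|=1128.7708
9. canonical 5-gon: [(28.6012, 38.1254) (28.5379, 26.6445) (59.1507, 0) (65, 0) (65, 46.1935)]
10. shoelace: 1128.7708

Area of P2's cell: 1128.7708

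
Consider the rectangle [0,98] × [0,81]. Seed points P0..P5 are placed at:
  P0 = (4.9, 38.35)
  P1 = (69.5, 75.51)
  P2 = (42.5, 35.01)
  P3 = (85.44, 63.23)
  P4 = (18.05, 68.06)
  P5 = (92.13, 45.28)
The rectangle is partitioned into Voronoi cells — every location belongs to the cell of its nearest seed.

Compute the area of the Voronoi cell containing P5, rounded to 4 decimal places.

1. box [0,98]×[0,81]: [(0, 0) (98, 0) (98, 81) (0, 81)]
2. ⊥bis P5·P0 via (48.515,41.815): [(51.837, 0) (98, 0) (98, 81) (45.4019, 81)]  |A|=3999.8229
3. ⊥bis P5·P1 via (80.815,60.395): [(48.9349, 36.5297) (51.837, 0) (98, 0) (98, 73.2596)]  |A|=2640.4061
4. ⊥bis P5·P2 via (67.315,40.145): [(65.4974, 48.9284) (75.6223, 0) (98, 0) (98, 73.2596)]  |A|=1738.0151
5. ⊥bis P5·P3 via (88.785,54.255): [(66.1415, 45.8157) (75.6223, 0) (98, 0) (98, 57.6894)]  |A|=1431.5748
6. ⊥bis P5·P4 via (55.09,56.67): [(66.1415, 45.8157) (75.6223, 0) (98, 0) (98, 57.6894)]  |A|=1431.5748
7. canonical 4-gon: [(66.1415, 45.8157) (75.6223, 0) (98, 0) (98, 57.6894)]
8. shoelace: 1431.5748

Area of P5's cell: 1431.5748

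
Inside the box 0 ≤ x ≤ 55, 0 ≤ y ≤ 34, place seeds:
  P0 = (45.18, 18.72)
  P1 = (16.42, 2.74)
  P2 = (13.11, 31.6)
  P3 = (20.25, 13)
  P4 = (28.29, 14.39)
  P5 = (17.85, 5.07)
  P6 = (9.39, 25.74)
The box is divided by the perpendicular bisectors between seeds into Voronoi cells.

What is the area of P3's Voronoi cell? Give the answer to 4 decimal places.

Area of P3's cell: 160.2098

1. box [0,55]×[0,34]: [(0, 0) (55, 0) (55, 34) (0, 34)]
2. ⊥bis P3·P0 via (32.715,15.86): [(0, 0) (36.354, 0) (28.5529, 34) (0, 34)]  |A|=1103.4168
3. ⊥bis P3·P1 via (18.335,7.87): [(0, 14.7144) (36.067, 1.2508) (28.5529, 34) (0, 34)]  |A|=815.3308
4. ⊥bis P3·P2 via (16.68,22.3): [(0, 15.897) (0, 14.7144) (36.067, 1.2508) (30.059, 27.4358)]  |A|=449.5388
5. ⊥bis P3·P4 via (24.27,13.695): [(22.4025, 24.4967) (0, 15.897) (0, 14.7144) (25.756, 5.0998)]  |A|=246.9201
6. ⊥bis P3·P5 via (19.05,9.035): [(25.4083, 7.1107) (22.4025, 24.4967) (0, 15.897) (0, 14.8004)]  |A|=221.6015
7. ⊥bis P3·P6 via (14.82,19.37): [(6.9809, 12.6877) (25.4083, 7.1107) (22.4025, 24.4967) (19.5494, 23.4015)]  |A|=160.2098
8. canonical 4-gon: [(6.9809, 12.6877) (25.4083, 7.1107) (22.4025, 24.4967) (19.5494, 23.4015)]
9. shoelace: 160.2098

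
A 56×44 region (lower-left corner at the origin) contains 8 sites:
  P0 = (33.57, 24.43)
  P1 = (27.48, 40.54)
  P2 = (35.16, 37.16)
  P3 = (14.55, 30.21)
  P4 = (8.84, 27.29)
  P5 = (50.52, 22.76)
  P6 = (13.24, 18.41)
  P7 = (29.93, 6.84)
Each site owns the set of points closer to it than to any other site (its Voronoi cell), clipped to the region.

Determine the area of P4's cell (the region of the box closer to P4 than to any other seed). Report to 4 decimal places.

1. box [0,56]×[0,44]: [(0, 0) (56, 0) (56, 44) (0, 44)]
2. ⊥bis P4·P0 via (21.205,25.86): [(0, 0) (18.2143, 0) (23.3029, 44) (0, 44)]  |A|=913.3782
3. ⊥bis P4·P1 via (18.16,33.915): [(0, 0) (18.2143, 0) (21.5801, 29.1036) (10.9912, 44) (0, 44)]  |A|=821.6785
4. ⊥bis P4·P2 via (22,32.225): [(0, 0) (18.2143, 0) (21.5801, 29.1036) (10.9912, 44) (0, 44)]  |A|=821.6785
5. ⊥bis P4·P3 via (11.695,28.75): [(0, 0) (18.2143, 0) (19.7236, 13.0503) (3.8964, 44) (0, 44)]  |A|=613.0659
6. ⊥bis P4·P5 via (29.68,25.025): [(0, 0) (18.2143, 0) (19.7236, 13.0503) (3.8964, 44) (0, 44)]  |A|=613.0659
7. ⊥bis P4·P6 via (11.04,22.85): [(0, 17.3797) (13.9698, 24.3017) (3.8964, 44) (0, 44)]  |A|=224.316
8. ⊥bis P4·P7 via (19.385,17.065): [(0, 17.3797) (13.9698, 24.3017) (3.8964, 44) (0, 44)]  |A|=224.316
9. canonical 4-gon: [(0, 17.3797) (13.9698, 24.3017) (3.8964, 44) (0, 44)]
10. shoelace: 224.316

Area of P4's cell: 224.3160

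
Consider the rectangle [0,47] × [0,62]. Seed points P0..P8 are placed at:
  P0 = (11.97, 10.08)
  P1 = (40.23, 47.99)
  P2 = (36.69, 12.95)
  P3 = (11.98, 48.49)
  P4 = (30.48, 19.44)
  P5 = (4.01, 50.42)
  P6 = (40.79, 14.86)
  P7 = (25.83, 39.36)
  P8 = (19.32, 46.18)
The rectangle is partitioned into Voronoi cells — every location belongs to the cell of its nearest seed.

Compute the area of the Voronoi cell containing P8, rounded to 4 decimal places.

1. box [0,47]×[0,62]: [(0, 0) (47, 0) (47, 62) (0, 62)]
2. ⊥bis P8·P0 via (15.645,28.13): [(0, 31.3153) (47, 21.7461) (47, 62) (0, 62)]  |A|=1667.0565
3. ⊥bis P8·P1 via (29.775,47.085): [(0, 31.3153) (31.6987, 24.8614) (28.4839, 62) (0, 62)]  |A|=1015.258
4. ⊥bis P8·P2 via (28.005,29.565): [(0, 31.3153) (22.5646, 26.7212) (31.1493, 31.2086) (28.4839, 62) (0, 62)]  |A|=986.7811
5. ⊥bis P8·P3 via (15.65,47.335): [(9.9696, 29.2855) (22.5646, 26.7212) (31.1493, 31.2086) (28.4839, 62) (20.2653, 62)]  |A|=502.3405
6. ⊥bis P8·P4 via (24.9,32.81): [(9.9696, 29.2855) (14.3286, 28.398) (30.7976, 35.2714) (28.4839, 62) (20.2653, 62)]  |A|=442.0002
7. ⊥bis P8·P5 via (11.665,48.3): [(9.9696, 29.2855) (14.3286, 28.398) (30.7976, 35.2714) (28.4839, 62) (20.2653, 62)]  |A|=442.0002
8. ⊥bis P8·P6 via (30.055,30.52): [(9.9696, 29.2855) (14.3286, 28.398) (30.7976, 35.2714) (28.4839, 62) (20.2653, 62)]  |A|=442.0002
9. ⊥bis P8·P7 via (22.575,42.77): [(10.6228, 31.3611) (29.5705, 49.4475) (28.4839, 62) (20.2653, 62)]  |A|=254.6519
10. canonical 4-gon: [(10.6228, 31.3611) (29.5705, 49.4475) (28.4839, 62) (20.2653, 62)]
11. shoelace: 254.6519

Area of P8's cell: 254.6519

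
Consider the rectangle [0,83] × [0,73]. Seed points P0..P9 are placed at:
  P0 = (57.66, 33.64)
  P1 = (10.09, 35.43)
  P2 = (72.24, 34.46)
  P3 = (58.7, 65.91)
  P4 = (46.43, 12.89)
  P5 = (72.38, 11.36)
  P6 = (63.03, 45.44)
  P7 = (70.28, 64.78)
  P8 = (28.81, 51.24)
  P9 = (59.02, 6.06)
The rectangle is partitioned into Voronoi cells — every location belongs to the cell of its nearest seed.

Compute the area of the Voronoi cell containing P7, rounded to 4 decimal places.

1. box [0,83]×[0,73]: [(0, 0) (83, 0) (83, 73) (0, 73)]
2. ⊥bis P7·P0 via (63.97,49.21): [(83, 41.4978) (83, 73) (5.2679, 73)]  |A|=1224.3671
3. ⊥bis P7·P1 via (40.185,50.105): [(34.871, 61.0029) (83, 41.4978) (83, 73) (29.0209, 73)]  |A|=1081.8832
4. ⊥bis P7·P2 via (71.26,49.62): [(34.871, 61.0029) (64.1004, 49.1572) (83, 50.3789) (83, 73) (29.0209, 73)]  |A|=997.958
5. ⊥bis P7·P3 via (64.49,65.345): [(62.9556, 49.6211) (64.1004, 49.1572) (83, 50.3789) (83, 73) (65.237, 73)]  |A|=439.4358
6. ⊥bis P7·P4 via (58.355,38.835): [(62.9556, 49.6211) (64.1004, 49.1572) (83, 50.3789) (83, 73) (65.237, 73)]  |A|=439.4358
7. ⊥bis P7·P5 via (71.33,38.07): [(62.9556, 49.6211) (64.1004, 49.1572) (83, 50.3789) (83, 73) (65.237, 73)]  |A|=439.4358
8. ⊥bis P7·P6 via (66.655,55.11): [(63.6029, 56.2541) (79.8234, 50.1736) (83, 50.3789) (83, 73) (65.237, 73)]  |A|=379.4435
9. ⊥bis P7·P8 via (49.545,58.01): [(63.6029, 56.2541) (79.8234, 50.1736) (83, 50.3789) (83, 73) (65.237, 73)]  |A|=379.4435
10. ⊥bis P7·P9 via (64.65,35.42): [(63.6029, 56.2541) (79.8234, 50.1736) (83, 50.3789) (83, 73) (65.237, 73)]  |A|=379.4435
11. canonical 5-gon: [(63.6029, 56.2541) (79.8234, 50.1736) (83, 50.3789) (83, 73) (65.237, 73)]
12. shoelace: 379.4435

Area of P7's cell: 379.4435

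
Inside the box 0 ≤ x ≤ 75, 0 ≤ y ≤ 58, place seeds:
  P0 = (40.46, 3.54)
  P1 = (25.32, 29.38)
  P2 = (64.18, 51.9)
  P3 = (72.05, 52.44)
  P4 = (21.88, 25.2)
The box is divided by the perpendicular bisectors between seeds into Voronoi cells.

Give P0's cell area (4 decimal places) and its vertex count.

1. box [0,75]×[0,58]: [(0, 0) (75, 0) (75, 58) (0, 58)]
2. ⊥bis P0·P1 via (32.89,16.46): [(4.7971, 0) (75, 0) (75, 41.1328)]  |A|=1443.8211
3. ⊥bis P0·P2 via (52.32,27.72): [(52.2045, 27.7766) (4.7971, 0) (75, 0) (75, 16.5957)]  |A|=1164.154
4. ⊥bis P0·P3 via (56.255,27.99): [(70.4012, 18.8514) (52.2045, 27.7766) (4.7971, 0) (75, 0) (75, 15.8805)]  |A|=1162.5093
5. ⊥bis P0·P4 via (31.17,14.37): [(70.4012, 18.8514) (52.2045, 27.7766) (35.1504, 17.7844) (14.4179, 0) (75, 0) (75, 15.8805)]  |A|=1076.9594
6. canonical 6-gon: [(70.4012, 18.8514) (52.2045, 27.7766) (35.1504, 17.7844) (14.4179, 0) (75, 0) (75, 15.8805)]
7. shoelace: 1076.9594

Area of P0's cell: 1076.9594 (6 vertices)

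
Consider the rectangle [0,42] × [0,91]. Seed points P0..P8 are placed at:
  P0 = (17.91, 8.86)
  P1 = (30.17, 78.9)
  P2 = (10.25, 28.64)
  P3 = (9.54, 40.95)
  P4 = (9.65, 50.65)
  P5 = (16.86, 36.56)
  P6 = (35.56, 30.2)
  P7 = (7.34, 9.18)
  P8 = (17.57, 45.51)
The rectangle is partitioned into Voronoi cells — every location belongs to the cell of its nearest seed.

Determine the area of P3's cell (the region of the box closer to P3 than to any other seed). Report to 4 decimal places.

Area of P3's cell: 146.5673

1. box [0,42]×[0,91]: [(0, 0) (42, 0) (42, 91) (0, 91)]
2. ⊥bis P3·P0 via (13.725,24.905): [(0, 21.3251) (42, 32.2799) (42, 91) (0, 91)]  |A|=2696.2937
3. ⊥bis P3·P1 via (19.855,59.925): [(0, 70.7184) (0, 21.3251) (42, 32.2799) (42, 47.8868)]  |A|=1365.0015
4. ⊥bis P3·P2 via (9.895,34.795): [(0, 70.7184) (0, 34.2243) (42, 36.6467) (42, 47.8868)]  |A|=1002.4168
5. ⊥bis P3·P4 via (9.595,45.8): [(0, 45.9088) (0, 34.2243) (42, 36.6467) (42, 45.4325)]  |A|=429.8769
6. ⊥bis P3·P5 via (13.2,38.755): [(17.3722, 45.7118) (0, 45.9088) (0, 34.2243) (10.8584, 34.8506)]  |A|=158.421
7. ⊥bis P3·P6 via (22.55,35.575): [(17.3722, 45.7118) (0, 45.9088) (0, 34.2243) (10.8584, 34.8506)]  |A|=158.421
8. ⊥bis P3·P7 via (8.44,25.065): [(17.3722, 45.7118) (0, 45.9088) (0, 34.2243) (10.8584, 34.8506)]  |A|=158.421
9. ⊥bis P3·P8 via (13.555,43.23): [(14.6876, 41.2355) (12.1118, 45.7715) (0, 45.9088) (0, 34.2243) (10.8584, 34.8506)]  |A|=146.5673
10. canonical 5-gon: [(14.6876, 41.2355) (12.1118, 45.7715) (0, 45.9088) (0, 34.2243) (10.8584, 34.8506)]
11. shoelace: 146.5673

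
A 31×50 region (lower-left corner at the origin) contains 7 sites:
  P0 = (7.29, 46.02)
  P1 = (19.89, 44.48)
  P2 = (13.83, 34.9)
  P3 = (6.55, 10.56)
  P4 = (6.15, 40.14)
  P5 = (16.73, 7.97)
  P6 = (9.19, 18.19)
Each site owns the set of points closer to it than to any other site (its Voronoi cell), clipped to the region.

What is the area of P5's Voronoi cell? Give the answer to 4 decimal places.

Area of P5's cell: 373.8507

1. box [0,31]×[0,50]: [(0, 0) (31, 0) (31, 50) (0, 50)]
2. ⊥bis P5·P0 via (12.01,26.995): [(0, 24.0154) (0, 0) (31, 0) (31, 31.7063)]  |A|=863.6864
3. ⊥bis P5·P1 via (18.31,26.225): [(11.3385, 26.8284) (0, 24.0154) (0, 0) (31, 0) (31, 25.1267)]  |A|=799.0033
4. ⊥bis P5·P2 via (15.28,21.435): [(0, 19.7895) (0, 0) (31, 0) (31, 23.1278)]  |A|=665.2194
5. ⊥bis P5·P3 via (11.64,9.265): [(14.721, 21.3748) (9.2828, 0) (31, 0) (31, 23.1278)]  |A|=420.3497
6. ⊥bis P5·P4 via (11.44,24.055): [(14.721, 21.3748) (9.2828, 0) (31, 0) (31, 23.1278)]  |A|=420.3497
7. ⊥bis P5·P6 via (12.96,13.08): [(25.8237, 22.5704) (12.5299, 12.7627) (9.2828, 0) (31, 0) (31, 23.1278)]  |A|=373.8507
8. canonical 5-gon: [(25.8237, 22.5704) (12.5299, 12.7627) (9.2828, 0) (31, 0) (31, 23.1278)]
9. shoelace: 373.8507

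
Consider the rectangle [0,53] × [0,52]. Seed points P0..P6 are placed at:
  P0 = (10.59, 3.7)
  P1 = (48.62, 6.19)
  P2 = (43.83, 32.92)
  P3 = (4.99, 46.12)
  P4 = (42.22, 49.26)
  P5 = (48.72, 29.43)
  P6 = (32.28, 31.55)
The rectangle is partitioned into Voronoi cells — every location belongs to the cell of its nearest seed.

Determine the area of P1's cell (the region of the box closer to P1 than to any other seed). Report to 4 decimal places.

Area of P1's cell: 390.2770

1. box [0,53]×[0,52]: [(0, 0) (53, 0) (53, 52) (0, 52)]
2. ⊥bis P1·P0 via (29.605,4.945): [(29.9288, 0) (53, 0) (53, 52) (26.5241, 52)]  |A|=1288.2255
3. ⊥bis P1·P2 via (46.225,19.555): [(28.8523, 16.4418) (29.9288, 0) (53, 0) (53, 20.7691)]  |A|=440.4296
4. ⊥bis P1·P3 via (26.805,26.155): [(28.8523, 16.4418) (29.9288, 0) (53, 0) (53, 20.7691)]  |A|=440.4296
5. ⊥bis P1·P4 via (45.42,27.725): [(28.8523, 16.4418) (29.9288, 0) (53, 0) (53, 20.7691)]  |A|=440.4296
6. ⊥bis P1·P5 via (48.67,17.81): [(36.7729, 17.8612) (28.8523, 16.4418) (29.9288, 0) (53, 0) (53, 17.7914)]  |A|=416.2699
7. ⊥bis P1·P6 via (40.45,18.87): [(38.8703, 17.8522) (29.1692, 11.6015) (29.9288, 0) (53, 0) (53, 17.7914)]  |A|=390.277
8. canonical 5-gon: [(38.8703, 17.8522) (29.1692, 11.6015) (29.9288, 0) (53, 0) (53, 17.7914)]
9. shoelace: 390.277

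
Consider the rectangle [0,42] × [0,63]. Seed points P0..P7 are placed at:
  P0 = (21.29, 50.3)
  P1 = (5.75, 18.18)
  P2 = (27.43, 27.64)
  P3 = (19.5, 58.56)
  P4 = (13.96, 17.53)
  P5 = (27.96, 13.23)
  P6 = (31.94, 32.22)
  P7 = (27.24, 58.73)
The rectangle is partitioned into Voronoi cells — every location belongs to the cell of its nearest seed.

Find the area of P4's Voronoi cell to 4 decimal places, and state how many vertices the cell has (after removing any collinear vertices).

1. box [0,42]×[0,63]: [(0, 0) (42, 0) (42, 63) (0, 63)]
2. ⊥bis P4·P0 via (17.625,33.915): [(0, 37.8574) (0, 0) (42, 0) (42, 28.4628)]  |A|=1392.7233
3. ⊥bis P4·P1 via (9.855,17.855): [(11.2396, 35.3433) (8.4414, 0) (42, 0) (42, 28.4628)]  |A|=1030.7997
4. ⊥bis P4·P2 via (20.695,22.585): [(11.2281, 35.1982) (8.4414, 0) (37.6463, 0)]  |A|=513.9803
5. ⊥bis P4·P3 via (16.73,38.045): [(11.2281, 35.1982) (8.4414, 0) (37.6463, 0)]  |A|=513.9803
6. ⊥bis P4·P5 via (20.96,15.38): [(22.4534, 20.2422) (11.2281, 35.1982) (8.4414, 0) (16.2361, 0)]  |A|=297.2856
7. ⊥bis P4·P6 via (22.95,24.875): [(22.4534, 20.2422) (11.2281, 35.1982) (8.4414, 0) (16.2361, 0)]  |A|=297.2856
8. ⊥bis P4·P7 via (20.6,38.13): [(22.4534, 20.2422) (11.2281, 35.1982) (8.4414, 0) (16.2361, 0)]  |A|=297.2856
9. canonical 4-gon: [(22.4534, 20.2422) (11.2281, 35.1982) (8.4414, 0) (16.2361, 0)]
10. shoelace: 297.2856

Area of P4's cell: 297.2856 (4 vertices)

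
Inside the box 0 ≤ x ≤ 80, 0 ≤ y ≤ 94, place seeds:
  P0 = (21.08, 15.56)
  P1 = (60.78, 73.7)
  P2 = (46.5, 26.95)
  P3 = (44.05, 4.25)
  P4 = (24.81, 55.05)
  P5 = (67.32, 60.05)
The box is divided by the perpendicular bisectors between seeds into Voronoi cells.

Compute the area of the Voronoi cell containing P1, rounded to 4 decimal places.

1. box [0,80]×[0,94]: [(0, 0) (80, 0) (80, 94) (0, 94)]
2. ⊥bis P1·P0 via (40.93,44.63): [(0, 72.5784) (80, 17.9517) (80, 94) (0, 94)]  |A|=3898.7971
3. ⊥bis P1·P2 via (53.64,50.325): [(0, 72.5784) (15.5515, 61.9593) (80, 42.2732) (80, 94) (0, 94)]  |A|=3115.0533
4. ⊥bis P1·P3 via (52.415,38.975): [(0, 72.5784) (15.5515, 61.9593) (80, 42.2732) (80, 94) (0, 94)]  |A|=3115.0533
5. ⊥bis P1·P4 via (42.795,64.375): [(49.4098, 51.6171) (80, 42.2732) (80, 94) (27.4348, 94)]  |A|=1905.0982
6. ⊥bis P1·P5 via (64.05,66.875): [(45.9862, 58.2202) (80, 74.517) (80, 94) (27.4348, 94)]  |A|=1271.7312
7. canonical 4-gon: [(45.9862, 58.2202) (80, 74.517) (80, 94) (27.4348, 94)]
8. shoelace: 1271.7312

Area of P1's cell: 1271.7312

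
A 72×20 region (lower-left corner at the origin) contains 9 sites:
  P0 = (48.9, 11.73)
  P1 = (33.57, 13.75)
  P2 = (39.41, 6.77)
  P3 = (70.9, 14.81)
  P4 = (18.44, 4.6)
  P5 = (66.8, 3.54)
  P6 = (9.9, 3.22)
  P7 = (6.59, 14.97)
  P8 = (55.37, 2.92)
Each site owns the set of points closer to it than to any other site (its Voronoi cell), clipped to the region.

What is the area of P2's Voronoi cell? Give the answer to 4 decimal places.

Area of P2's cell: 162.6962

1. box [0,72]×[0,20]: [(0, 0) (72, 0) (72, 20) (0, 20)]
2. ⊥bis P2·P0 via (44.155,9.25): [(0, 0) (48.9896, 0) (38.5365, 20) (0, 20)]  |A|=875.2602
3. ⊥bis P2·P1 via (36.49,10.26): [(24.2272, 0) (48.9896, 0) (41.4557, 14.4147)]  |A|=178.4705
4. ⊥bis P2·P3 via (55.155,10.79): [(24.2272, 0) (48.9896, 0) (41.4557, 14.4147)]  |A|=178.4705
5. ⊥bis P2·P4 via (28.925,5.685): [(29.0921, 4.0703) (29.5133, 0) (48.9896, 0) (41.4557, 14.4147)]  |A|=167.7124
6. ⊥bis P2·P5 via (53.105,5.155): [(29.0921, 4.0703) (29.5133, 0) (48.9896, 0) (41.4557, 14.4147)]  |A|=167.7124
7. ⊥bis P2·P6 via (24.655,4.995): [(29.0921, 4.0703) (29.5133, 0) (48.9896, 0) (41.4557, 14.4147)]  |A|=167.7124
8. ⊥bis P2·P7 via (23,10.87): [(29.0921, 4.0703) (29.5133, 0) (48.9896, 0) (41.4557, 14.4147)]  |A|=167.7124
9. ⊥bis P2·P8 via (47.39,4.845): [(29.0921, 4.0703) (29.5133, 0) (46.2213, 0) (47.0955, 3.624) (41.4557, 14.4147)]  |A|=162.6962
10. canonical 5-gon: [(29.0921, 4.0703) (29.5133, 0) (46.2213, 0) (47.0955, 3.624) (41.4557, 14.4147)]
11. shoelace: 162.6962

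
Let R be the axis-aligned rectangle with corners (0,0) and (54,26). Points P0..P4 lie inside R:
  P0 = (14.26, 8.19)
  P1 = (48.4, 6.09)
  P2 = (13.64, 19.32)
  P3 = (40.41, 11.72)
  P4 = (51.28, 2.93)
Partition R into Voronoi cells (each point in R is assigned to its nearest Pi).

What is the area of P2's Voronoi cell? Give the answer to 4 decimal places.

Area of P2's cell: 347.0152

1. box [0,54]×[0,26]: [(0, 0) (54, 0) (54, 26) (0, 26)]
2. ⊥bis P2·P0 via (13.95,13.755): [(0, 12.9779) (54, 15.986) (54, 26) (0, 26)]  |A|=621.9745
3. ⊥bis P2·P1 via (31.02,12.705): [(0, 12.9779) (31.7981, 14.7492) (36.0802, 26) (0, 26)]  |A|=410.0036
4. ⊥bis P2·P3 via (27.025,15.52): [(0, 12.9779) (26.726, 14.4667) (30.0003, 26) (0, 26)]  |A|=347.0152
5. ⊥bis P2·P4 via (32.46,11.125): [(0, 12.9779) (26.726, 14.4667) (30.0003, 26) (0, 26)]  |A|=347.0152
6. canonical 4-gon: [(0, 12.9779) (26.726, 14.4667) (30.0003, 26) (0, 26)]
7. shoelace: 347.0152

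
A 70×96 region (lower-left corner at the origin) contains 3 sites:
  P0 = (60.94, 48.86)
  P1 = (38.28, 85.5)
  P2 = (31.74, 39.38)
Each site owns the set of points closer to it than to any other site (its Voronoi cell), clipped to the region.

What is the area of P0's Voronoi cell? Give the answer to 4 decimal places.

Area of P0's cell: 1458.5791

1. box [0,70]×[0,96]: [(0, 0) (70, 0) (70, 96) (0, 96)]
2. ⊥bis P0·P1 via (49.61,67.18): [(0, 36.4987) (0, 0) (70, 0) (70, 79.7902)]  |A|=4070.1114
3. ⊥bis P0·P2 via (46.34,44.12): [(40.652, 61.6399) (60.6639, 0) (70, 0) (70, 79.7902)]  |A|=1458.5791
4. canonical 4-gon: [(40.652, 61.6399) (60.6639, 0) (70, 0) (70, 79.7902)]
5. shoelace: 1458.5791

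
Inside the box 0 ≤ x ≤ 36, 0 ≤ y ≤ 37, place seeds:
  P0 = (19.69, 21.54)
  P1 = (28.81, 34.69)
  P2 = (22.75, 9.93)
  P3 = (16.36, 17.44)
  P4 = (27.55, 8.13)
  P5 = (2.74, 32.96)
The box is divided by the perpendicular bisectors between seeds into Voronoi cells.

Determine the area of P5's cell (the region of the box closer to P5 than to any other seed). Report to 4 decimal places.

Area of P5's cell: 199.5488

1. box [0,36]×[0,37]: [(0, 0) (36, 0) (36, 37) (0, 37)]
2. ⊥bis P5·P0 via (11.215,27.25): [(0, 10.6043) (17.784, 37) (0, 37)]  |A|=234.7112
3. ⊥bis P5·P1 via (15.775,33.825): [(0, 10.6043) (15.7633, 34.0008) (15.5643, 37) (0, 37)]  |A|=231.3825
4. ⊥bis P5·P2 via (12.745,21.445): [(0, 10.6043) (15.7633, 34.0008) (15.5643, 37) (0, 37)]  |A|=231.3825
5. ⊥bis P5·P3 via (9.55,25.2): [(0, 16.8191) (10.2444, 25.8094) (15.7633, 34.0008) (15.5643, 37) (0, 37)]  |A|=199.5488
6. ⊥bis P5·P4 via (15.145,20.545): [(0, 16.8191) (10.2444, 25.8094) (15.7633, 34.0008) (15.5643, 37) (0, 37)]  |A|=199.5488
7. canonical 5-gon: [(0, 16.8191) (10.2444, 25.8094) (15.7633, 34.0008) (15.5643, 37) (0, 37)]
8. shoelace: 199.5488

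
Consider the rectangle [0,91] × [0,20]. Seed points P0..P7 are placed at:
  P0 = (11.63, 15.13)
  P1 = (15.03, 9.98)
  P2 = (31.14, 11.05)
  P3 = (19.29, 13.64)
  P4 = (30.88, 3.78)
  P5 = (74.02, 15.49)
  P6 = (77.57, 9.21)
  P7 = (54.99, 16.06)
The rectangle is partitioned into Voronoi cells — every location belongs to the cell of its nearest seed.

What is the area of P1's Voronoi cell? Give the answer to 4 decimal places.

Area of P1's cell: 198.7743

1. box [0,91]×[0,20]: [(0, 0) (91, 0) (91, 20) (0, 20)]
2. ⊥bis P1·P0 via (13.33,12.555): [(0, 3.7546) (0, 0) (91, 0) (91, 20) (24.607, 20)]  |A|=1620.125
3. ⊥bis P1·P2 via (23.085,10.515): [(22.5454, 18.639) (0, 3.7546) (0, 0) (23.7834, 0)]  |A|=263.9735
4. ⊥bis P1·P3 via (17.16,11.81): [(23.4882, 4.4444) (15.3654, 13.8988) (0, 3.7546) (0, 0) (23.7834, 0)]  |A|=210.7805
5. ⊥bis P1·P4 via (22.955,6.88): [(22.4671, 5.6328) (15.3654, 13.8988) (0, 3.7546) (0, 0) (20.2638, 0)]  |A|=198.7743
6. ⊥bis P1·P5 via (44.525,12.735): [(22.4671, 5.6328) (15.3654, 13.8988) (0, 3.7546) (0, 0) (20.2638, 0)]  |A|=198.7743
7. ⊥bis P1·P6 via (46.3,9.595): [(22.4671, 5.6328) (15.3654, 13.8988) (0, 3.7546) (0, 0) (20.2638, 0)]  |A|=198.7743
8. ⊥bis P1·P7 via (35.01,13.02): [(22.4671, 5.6328) (15.3654, 13.8988) (0, 3.7546) (0, 0) (20.2638, 0)]  |A|=198.7743
9. canonical 5-gon: [(22.4671, 5.6328) (15.3654, 13.8988) (0, 3.7546) (0, 0) (20.2638, 0)]
10. shoelace: 198.7743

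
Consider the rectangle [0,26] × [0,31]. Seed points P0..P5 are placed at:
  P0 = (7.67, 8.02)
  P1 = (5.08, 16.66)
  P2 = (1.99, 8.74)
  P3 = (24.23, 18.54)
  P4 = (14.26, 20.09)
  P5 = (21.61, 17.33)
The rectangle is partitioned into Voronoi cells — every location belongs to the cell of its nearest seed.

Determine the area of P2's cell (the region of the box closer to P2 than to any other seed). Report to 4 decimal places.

1. box [0,26]×[0,31]: [(0, 0) (26, 0) (26, 31) (0, 31)]
2. ⊥bis P2·P0 via (4.83,8.38): [(0, 0) (3.7677, 0) (7.6973, 31) (0, 31)]  |A|=177.7086
3. ⊥bis P2·P1 via (3.535,12.7): [(0, 14.0792) (0, 0) (3.7677, 0) (5.2908, 12.015)]  |A|=59.8796
4. ⊥bis P2·P3 via (13.11,13.64): [(0, 14.0792) (0, 0) (3.7677, 0) (5.2908, 12.015)]  |A|=59.8796
5. ⊥bis P2·P4 via (8.125,14.415): [(0, 14.0792) (0, 0) (3.7677, 0) (5.2908, 12.015)]  |A|=59.8796
6. ⊥bis P2·P5 via (11.8,13.035): [(0, 14.0792) (0, 0) (3.7677, 0) (5.2908, 12.015)]  |A|=59.8796
7. canonical 4-gon: [(0, 14.0792) (0, 0) (3.7677, 0) (5.2908, 12.015)]
8. shoelace: 59.8796

Area of P2's cell: 59.8796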